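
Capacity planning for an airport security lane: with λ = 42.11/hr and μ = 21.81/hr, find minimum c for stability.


Stability requires cμ > λ ⇔ c > λ/μ.
λ/μ = 42.11/21.81 = 1.9308
Minimum integer c = ⌊1.9308⌋ + 1 = 2
Check: 2·21.81 = 43.62 > 42.11, while 1·21.81 = 21.81 ≤ 42.11

Final: 2 servers


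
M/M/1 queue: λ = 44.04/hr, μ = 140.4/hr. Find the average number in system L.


ρ = λ/μ = 44.04/140.4 = 0.3137
L = ρ/(1−ρ) = 0.3137/(1 − 0.3137) = 0.3137/0.6863 = 0.4570

Final: 0.4570


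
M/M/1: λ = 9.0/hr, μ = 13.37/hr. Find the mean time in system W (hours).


W = 1/(μ−λ) = 1/(13.37 − 9.0) = 1/4.37 = 0.2288 hr

Final: 0.2288 hr


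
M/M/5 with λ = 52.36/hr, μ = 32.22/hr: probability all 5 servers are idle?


a = λ/μ = 52.36/32.22 = 1.6251; ρ = a/c = 0.3250
Σ_{k=0}^{4} a^k/k! (terms k=0..4) = 1.00000 + 1.62508 + 1.32044 + 0.71527 + 0.29059 = 4.95138
Tail: a^5/(5!(1−ρ)) = 11.33367/(120·0.6750) = 0.13993
P₀ = 1/(4.95138 + 0.13993) = 1/5.09131 = 0.196413

Final: 0.196413


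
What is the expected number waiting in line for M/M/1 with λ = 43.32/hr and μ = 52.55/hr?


ρ = 43.32/52.55 = 0.8244
Lq = ρ²/(1−ρ) = 0.6796/0.1756 = 3.8690

Final: 3.8690


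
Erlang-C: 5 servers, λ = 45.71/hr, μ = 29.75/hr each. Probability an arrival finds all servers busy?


a = λ/μ = 1.5365; ρ = a/5 = 0.3073
P₀ = 0.214749 (from M/M/c formula)
C(c,a) = [a^c/(c!(1−ρ))]·P₀ = [8.56291/(120·0.6927)]·0.214749
= 0.10301·0.214749 = 0.022122

Final: 0.022122


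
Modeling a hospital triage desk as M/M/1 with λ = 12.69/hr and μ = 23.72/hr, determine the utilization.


ρ = λ/μ = 12.69/23.72 = 0.5350

Final: 0.5350


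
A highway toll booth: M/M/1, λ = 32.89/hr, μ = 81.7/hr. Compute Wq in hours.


ρ = 32.89/81.7 = 0.4026
Wq = ρ/(μ−λ) = 0.4026/(81.7 − 32.89) = 0.4026/48.81 = 0.008248 hr

Final: 0.008248 hr


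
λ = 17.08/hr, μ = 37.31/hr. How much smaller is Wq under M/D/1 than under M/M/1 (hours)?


ρ = 17.08/37.31 = 0.4578
Wq(M/M/1) = ρ/(μ−λ) = 0.4578/20.23 = 0.02263 hr
Wq(M/D/1) = ρ/(2(μ−λ)) = 0.01131 hr
Savings = 0.02263 − 0.01131 = 0.01131 hr

Final: 0.01131 hr


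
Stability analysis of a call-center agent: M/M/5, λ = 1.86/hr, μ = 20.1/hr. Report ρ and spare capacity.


Total capacity cμ = 5·20.1 = 100.50/hr
ρ = λ/(cμ) = 1.86/100.50 = 0.01851
Stable ⇔ ρ < 1: YES
Spare capacity = cμ − λ = 100.50 − 1.86 = 98.64/hr

Final: ρ = 0.01851; stable; margin = 98.64/hr


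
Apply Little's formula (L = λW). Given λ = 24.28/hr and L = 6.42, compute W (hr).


W = L/λ = 6.42/24.28 = 0.2644 hr

Final: 0.2644 hr


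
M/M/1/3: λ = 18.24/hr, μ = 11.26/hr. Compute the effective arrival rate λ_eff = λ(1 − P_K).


ρ = 1.6199; P_K = (1−ρ)ρ^3/(1−ρ^4) = 0.447694
λ_eff = λ(1 − P_K) = 18.24·(1 − 0.447694) = 18.24·0.552306 = 10.0741 /hr

Final: 10.0741 /hr


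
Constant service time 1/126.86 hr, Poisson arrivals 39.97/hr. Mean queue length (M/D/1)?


ρ = 39.97/126.86 = 0.3151
M/D/1: Lq = ρ²/(2(1−ρ)) = 0.09927/(2·0.6849) = 0.07247

Final: 0.07247


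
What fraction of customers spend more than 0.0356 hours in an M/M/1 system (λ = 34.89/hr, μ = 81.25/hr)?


W ~ Exponential(μ−λ) for M/M/1.
μ − λ = 81.25 − 34.89 = 46.3600
P(W > t) = e^{−(μ−λ)t} = e^{−1.6504} = 0.191970

Final: 0.191970


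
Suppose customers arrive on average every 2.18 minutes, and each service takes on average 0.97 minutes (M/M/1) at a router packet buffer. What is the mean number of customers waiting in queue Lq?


λ = 60/2.18 = 27.5229 /hr
μ = 60/0.97 = 61.8557 /hr
ρ = λ/μ = 27.5229/61.8557 = 0.4450
Lq = ρ²/(1−ρ) = 0.1980/0.5550 = 0.3567

Final: 0.3567


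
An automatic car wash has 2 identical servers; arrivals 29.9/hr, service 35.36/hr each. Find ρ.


ρ = λ/(cμ) = 29.9/(2·35.36) = 29.9/70.72 = 0.4228

Final: 0.4228


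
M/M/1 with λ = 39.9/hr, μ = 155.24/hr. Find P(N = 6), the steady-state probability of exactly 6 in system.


ρ = 39.9/155.24 = 0.2570
P_n = (1−ρ)·ρ^n = (1 − 0.2570)·0.2570^6 = 0.7430·0.0002883 = 0.0002142

Final: 0.0002142


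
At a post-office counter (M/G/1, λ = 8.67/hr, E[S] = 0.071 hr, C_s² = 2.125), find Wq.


ρ = λ·E[S] = 8.67·0.071 = 0.6156
E[S²] = E[S]²(1+C_s²) = 0.071²·(1+2.125) = 0.015753
Wq = λ·E[S²]/(2(1−ρ)) = 8.67·0.015753/(2·0.3844) = 0.17764 hr

Final: 0.17764 hr


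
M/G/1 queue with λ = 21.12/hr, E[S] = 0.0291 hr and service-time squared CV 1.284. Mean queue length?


ρ = λ·E[S] = 21.12·0.0291 = 0.6146
Lq = ρ²(1+C_s²)/(2(1−ρ)) = 0.3777·(1+1.284)/(2·0.3854)
= 0.3777·2.2840/0.7708 = 1.11923

Final: 1.11923


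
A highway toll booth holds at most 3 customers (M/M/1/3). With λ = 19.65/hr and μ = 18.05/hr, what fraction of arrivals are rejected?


ρ = λ/μ = 19.65/18.05 = 1.0886
P_K = (1−ρ)ρ^K/(1−ρ^(K+1)) = (-0.08864·1.290197)/(1 − 1.404564)
= -0.114366/-0.404564 = 0.282691

Final: 0.282691


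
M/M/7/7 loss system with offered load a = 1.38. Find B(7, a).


B(c,a) = (a^c/c!) / Σ_{k=0}^{c} a^k/k!
a^7/7! = 0.001891
Σ terms (k=0..7): 1.00000 + 1.38000 + 0.95220 + 0.43801 + 0.15111 + 0.04171 + 0.009593 + 0.001891 = 3.974518
B = 0.001891/3.974518 = 0.0004758

Final: 0.0004758


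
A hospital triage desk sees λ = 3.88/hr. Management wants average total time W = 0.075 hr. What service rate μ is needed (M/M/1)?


W = 1/(μ−λ) ⇒ μ − λ = 1/W = 1/0.075 = 13.3333
μ = λ + 1/W = 3.88 + 13.3333 = 17.2133 per hr

Final: 17.2133 /hr


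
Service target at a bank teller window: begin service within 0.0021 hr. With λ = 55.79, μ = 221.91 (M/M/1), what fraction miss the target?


ρ = 55.79/221.91 = 0.2514
P(Wq > t) = ρ·e^{−(μ−λ)t} = 0.2514·e^{−0.3489}
= 0.2514·0.705498 = 0.177368

Final: 0.177368


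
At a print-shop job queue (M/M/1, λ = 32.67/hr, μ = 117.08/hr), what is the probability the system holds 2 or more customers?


ρ = 32.67/117.08 = 0.2790
P(N ≥ n) = ρ^n = 0.2790^2 = 0.077863

Final: 0.077863


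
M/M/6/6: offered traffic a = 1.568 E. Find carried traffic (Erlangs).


B(6,1.568) = 0.004308 (Erlang-B)
Carried load = a(1 − B) = 1.568·(1 − 0.004308) = 1.568·0.995692 = 1.5612 E

Final: 1.5612 Erlangs


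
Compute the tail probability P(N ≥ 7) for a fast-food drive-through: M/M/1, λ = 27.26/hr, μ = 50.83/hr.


ρ = 27.26/50.83 = 0.5363
P(N ≥ n) = ρ^n = 0.5363^7 = 0.012760

Final: 0.012760


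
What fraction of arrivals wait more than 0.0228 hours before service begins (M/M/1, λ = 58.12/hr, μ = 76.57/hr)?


ρ = 58.12/76.57 = 0.7590
P(Wq > t) = ρ·e^{−(μ−λ)t} = 0.7590·e^{−0.4207}
= 0.7590·0.656613 = 0.498398

Final: 0.498398


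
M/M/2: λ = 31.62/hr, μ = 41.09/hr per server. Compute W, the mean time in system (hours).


a = 0.7695; ρ = 0.3848; P₀ = 0.444288
Lq = P₀·a^c·ρ/(c!(1−ρ)²) = 0.13372
Wq = Lq/λ = 0.13372/31.62 = 0.004229 hr
W = Wq + 1/μ = 0.004229 + 0.02434 = 0.02857 hr

Final: 0.02857 hr


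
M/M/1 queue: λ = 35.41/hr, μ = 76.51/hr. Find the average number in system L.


ρ = λ/μ = 35.41/76.51 = 0.4628
L = ρ/(1−ρ) = 0.4628/(1 − 0.4628) = 0.4628/0.5372 = 0.8616

Final: 0.8616


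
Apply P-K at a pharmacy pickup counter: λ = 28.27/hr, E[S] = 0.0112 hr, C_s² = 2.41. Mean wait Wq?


ρ = λ·E[S] = 28.27·0.0112 = 0.3166
E[S²] = E[S]²(1+C_s²) = 0.0112²·(1+2.41) = 0.0004278
Wq = λ·E[S²]/(2(1−ρ)) = 28.27·0.0004278/(2·0.6834) = 0.008848 hr

Final: 0.008848 hr


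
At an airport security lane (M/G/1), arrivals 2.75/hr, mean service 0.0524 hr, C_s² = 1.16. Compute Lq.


ρ = λ·E[S] = 2.75·0.0524 = 0.1441
Lq = ρ²(1+C_s²)/(2(1−ρ)) = 0.02076·(1+1.16)/(2·0.8559)
= 0.02076·2.1600/1.7118 = 0.02620

Final: 0.02620


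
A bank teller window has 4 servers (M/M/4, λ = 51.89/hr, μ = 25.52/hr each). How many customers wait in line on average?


a = λ/μ = 2.0333; ρ = a/4 = 0.5083
P₀ = 0.125785
Lq = P₀·a^c·ρ / (c!·(1−ρ)²) = 0.125785·17.09275·0.5083/(24·0.24174)
= 0.18837

Final: 0.18837


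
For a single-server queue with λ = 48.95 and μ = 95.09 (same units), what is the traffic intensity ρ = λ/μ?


ρ = λ/μ = 48.95/95.09 = 0.5148

Final: 0.5148


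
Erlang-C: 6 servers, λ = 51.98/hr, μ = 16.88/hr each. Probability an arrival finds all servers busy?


a = λ/μ = 3.0794; ρ = a/6 = 0.5132
P₀ = 0.045097 (from M/M/c formula)
C(c,a) = [a^c/(c!(1−ρ))]·P₀ = [852.67395/(720·0.4868)]·0.045097
= 2.43292·0.045097 = 0.109717

Final: 0.109717


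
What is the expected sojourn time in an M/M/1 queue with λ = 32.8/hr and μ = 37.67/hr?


W = 1/(μ−λ) = 1/(37.67 − 32.8) = 1/4.87 = 0.2053 hr

Final: 0.2053 hr


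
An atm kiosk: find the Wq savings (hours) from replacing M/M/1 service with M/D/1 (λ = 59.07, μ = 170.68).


ρ = 59.07/170.68 = 0.3461
Wq(M/M/1) = ρ/(μ−λ) = 0.3461/111.61 = 0.003101 hr
Wq(M/D/1) = ρ/(2(μ−λ)) = 0.001550 hr
Savings = 0.003101 − 0.001550 = 0.001550 hr

Final: 0.001550 hr


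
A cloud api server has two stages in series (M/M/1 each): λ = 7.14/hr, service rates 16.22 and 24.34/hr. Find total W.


Each node sees arrival rate λ = 7.14/hr (tandem ⇒ throughput preserved).
W₁ = 1/(μ₁−λ) = 1/(16.22−7.14) = 0.11013 hr
W₂ = 1/(μ₂−λ) = 1/(24.34−7.14) = 0.05814 hr
W_total = W₁ + W₂ = 0.11013 + 0.05814 = 0.16827 hr

Final: 0.16827 hr


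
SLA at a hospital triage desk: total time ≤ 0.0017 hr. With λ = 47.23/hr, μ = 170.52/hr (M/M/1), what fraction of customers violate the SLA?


W ~ Exponential(μ−λ) for M/M/1.
μ − λ = 170.52 − 47.23 = 123.2900
P(W > t) = e^{−(μ−λ)t} = e^{−0.2096} = 0.810914

Final: 0.810914


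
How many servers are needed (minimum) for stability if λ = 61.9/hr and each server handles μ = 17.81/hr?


Stability requires cμ > λ ⇔ c > λ/μ.
λ/μ = 61.9/17.81 = 3.4756
Minimum integer c = ⌊3.4756⌋ + 1 = 4
Check: 4·17.81 = 71.24 > 61.9, while 3·17.81 = 53.43 ≤ 61.9

Final: 4 servers


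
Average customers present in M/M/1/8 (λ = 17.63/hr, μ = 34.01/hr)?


ρ = 17.63/34.01 = 0.5184
L = ρ[1 − (K+1)ρ^K + Kρ^(K+1)] / [(1−ρ)(1−ρ^(K+1))]
Numerator: 0.5184·(1 − 9·0.005214 + 8·0.002703) = 0.505260
Denominator: (0.4816)·(0.997297) = 0.480321
L = 0.505260/0.480321 = 1.0519

Final: 1.0519


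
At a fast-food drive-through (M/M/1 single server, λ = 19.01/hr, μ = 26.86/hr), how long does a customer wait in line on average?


ρ = 19.01/26.86 = 0.7077
Wq = ρ/(μ−λ) = 0.7077/(26.86 − 19.01) = 0.7077/7.85 = 0.09016 hr

Final: 0.09016 hr


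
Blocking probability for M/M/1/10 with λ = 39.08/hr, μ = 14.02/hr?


ρ = λ/μ = 39.08/14.02 = 2.7874
P_K = (1−ρ)ρ^K/(1−ρ^(K+1)) = (-1.7874·28318.184969)/(1 − 78935.425720)
= -50617.240751/-78934.425720 = 0.641257

Final: 0.641257


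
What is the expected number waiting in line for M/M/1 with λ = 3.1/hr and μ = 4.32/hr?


ρ = 3.1/4.32 = 0.7176
Lq = ρ²/(1−ρ) = 0.5149/0.2824 = 1.8234

Final: 1.8234


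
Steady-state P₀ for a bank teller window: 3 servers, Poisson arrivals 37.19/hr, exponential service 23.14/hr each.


a = λ/μ = 37.19/23.14 = 1.6072; ρ = a/c = 0.5357
Σ_{k=0}^{2} a^k/k! (terms k=0..2) = 1.00000 + 1.60717 + 1.29150 = 3.89868
Tail: a^3/(3!(1−ρ)) = 4.15134/(6·0.4643) = 1.49026
P₀ = 1/(3.89868 + 1.49026) = 1/5.38894 = 0.185565

Final: 0.185565


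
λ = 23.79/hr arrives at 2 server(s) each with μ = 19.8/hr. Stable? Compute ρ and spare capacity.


Total capacity cμ = 2·19.8 = 39.60/hr
ρ = λ/(cμ) = 23.79/39.60 = 0.6008
Stable ⇔ ρ < 1: YES
Spare capacity = cμ − λ = 39.60 − 23.79 = 15.81/hr

Final: ρ = 0.6008; stable; margin = 15.81/hr


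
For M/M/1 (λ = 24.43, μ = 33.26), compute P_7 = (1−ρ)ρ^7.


ρ = 24.43/33.26 = 0.7345
P_n = (1−ρ)·ρ^n = (1 − 0.7345)·0.7345^7 = 0.2655·0.115348 = 0.030623

Final: 0.030623


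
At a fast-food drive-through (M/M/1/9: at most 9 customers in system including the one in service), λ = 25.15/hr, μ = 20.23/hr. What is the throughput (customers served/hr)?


ρ = 1.2432; P_K = (1−ρ)ρ^9/(1−ρ^10) = 0.220645
λ_eff = λ(1 − P_K) = 25.15·(1 − 0.220645) = 25.15·0.779355 = 19.6008 /hr

Final: 19.6008 /hr


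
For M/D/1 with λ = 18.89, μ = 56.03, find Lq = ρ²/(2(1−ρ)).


ρ = 18.89/56.03 = 0.3371
M/D/1: Lq = ρ²/(2(1−ρ)) = 0.1137/(2·0.6629) = 0.08574

Final: 0.08574


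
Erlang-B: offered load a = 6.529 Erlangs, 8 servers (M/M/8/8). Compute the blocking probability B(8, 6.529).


B(c,a) = (a^c/c!) / Σ_{k=0}^{c} a^k/k!
a^8/8! = 81.894140
Σ terms (k=0..8): 1.00000 + 6.52900 + 21.31392 + 46.38620 + 75.71387 + 98.86717 + 107.58396 + 100.34509 + 81.89414 = 539.633344
B = 81.894140/539.633344 = 0.151759

Final: 0.151759


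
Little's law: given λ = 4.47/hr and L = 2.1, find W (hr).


W = L/λ = 2.1/4.47 = 0.4698 hr

Final: 0.4698 hr


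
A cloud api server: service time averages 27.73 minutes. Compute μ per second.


μ = 1/(service time) in consistent units.
1 second = 0.0166667 min, so μ = 0.0166667/27.73 = 0.0006010 per second

Final: 0.0006010 /sec


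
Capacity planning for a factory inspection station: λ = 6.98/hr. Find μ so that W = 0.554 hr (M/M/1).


W = 1/(μ−λ) ⇒ μ − λ = 1/W = 1/0.554 = 1.8051
μ = λ + 1/W = 6.98 + 1.8051 = 8.7851 per hr

Final: 8.7851 /hr


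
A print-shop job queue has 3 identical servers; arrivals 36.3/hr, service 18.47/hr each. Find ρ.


ρ = λ/(cμ) = 36.3/(3·18.47) = 36.3/55.41 = 0.6551

Final: 0.6551


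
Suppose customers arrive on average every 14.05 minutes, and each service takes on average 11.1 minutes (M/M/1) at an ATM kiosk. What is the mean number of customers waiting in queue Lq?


λ = 60/14.05 = 4.2705 /hr
μ = 60/11.1 = 5.4054 /hr
ρ = λ/μ = 4.2705/5.4054 = 0.7900
Lq = ρ²/(1−ρ) = 0.6242/0.2100 = 2.9727

Final: 2.9727


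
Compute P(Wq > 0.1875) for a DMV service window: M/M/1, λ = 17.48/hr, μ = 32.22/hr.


ρ = 17.48/32.22 = 0.5425
P(Wq > t) = ρ·e^{−(μ−λ)t} = 0.5425·e^{−2.7637}
= 0.5425·0.063055 = 0.034209

Final: 0.034209


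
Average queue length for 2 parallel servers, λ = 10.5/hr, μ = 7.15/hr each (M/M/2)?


a = λ/μ = 1.4685; ρ = a/2 = 0.7343
P₀ = 0.153226
Lq = P₀·a^c·ρ / (c!·(1−ρ)²) = 0.153226·2.15658·0.7343/(2·0.07061)
= 1.71801

Final: 1.71801


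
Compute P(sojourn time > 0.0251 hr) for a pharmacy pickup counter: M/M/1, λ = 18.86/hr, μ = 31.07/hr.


W ~ Exponential(μ−λ) for M/M/1.
μ − λ = 31.07 − 18.86 = 12.2100
P(W > t) = e^{−(μ−λ)t} = e^{−0.3065} = 0.736040

Final: 0.736040


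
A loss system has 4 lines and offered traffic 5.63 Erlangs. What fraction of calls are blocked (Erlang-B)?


B(c,a) = (a^c/c!) / Σ_{k=0}^{c} a^k/k!
a^4/4! = 41.862228
Σ terms (k=0..4): 1.00000 + 5.63000 + 15.84845 + 29.74226 + 41.86223 = 94.082936
B = 41.862228/94.082936 = 0.444950

Final: 0.444950


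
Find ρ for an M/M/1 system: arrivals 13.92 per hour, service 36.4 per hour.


ρ = λ/μ = 13.92/36.4 = 0.3824

Final: 0.3824


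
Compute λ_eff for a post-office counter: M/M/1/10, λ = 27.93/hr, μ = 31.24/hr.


ρ = 0.8940; P_K = (1−ρ)ρ^10/(1−ρ^11) = 0.048810
λ_eff = λ(1 − P_K) = 27.93·(1 − 0.048810) = 27.93·0.951190 = 26.5667 /hr

Final: 26.5667 /hr


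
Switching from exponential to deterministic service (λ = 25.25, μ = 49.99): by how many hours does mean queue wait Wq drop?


ρ = 25.25/49.99 = 0.5051
Wq(M/M/1) = ρ/(μ−λ) = 0.5051/24.74 = 0.02042 hr
Wq(M/D/1) = ρ/(2(μ−λ)) = 0.01021 hr
Savings = 0.02042 − 0.01021 = 0.01021 hr

Final: 0.01021 hr


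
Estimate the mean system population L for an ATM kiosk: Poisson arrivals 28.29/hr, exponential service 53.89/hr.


ρ = λ/μ = 28.29/53.89 = 0.5250
L = ρ/(1−ρ) = 0.5250/(1 − 0.5250) = 0.5250/0.4750 = 1.1051

Final: 1.1051


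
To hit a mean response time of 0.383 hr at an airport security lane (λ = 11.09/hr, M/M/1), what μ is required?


W = 1/(μ−λ) ⇒ μ − λ = 1/W = 1/0.383 = 2.6110
μ = λ + 1/W = 11.09 + 2.6110 = 13.7010 per hr

Final: 13.7010 /hr


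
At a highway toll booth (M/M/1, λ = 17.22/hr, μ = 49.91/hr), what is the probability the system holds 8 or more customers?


ρ = 17.22/49.91 = 0.3450
P(N ≥ n) = ρ^n = 0.3450^8 = 0.0002008

Final: 0.0002008


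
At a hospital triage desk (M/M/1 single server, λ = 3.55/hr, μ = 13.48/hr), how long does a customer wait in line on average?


ρ = 3.55/13.48 = 0.2634
Wq = ρ/(μ−λ) = 0.2634/(13.48 − 3.55) = 0.2634/9.93 = 0.02652 hr

Final: 0.02652 hr


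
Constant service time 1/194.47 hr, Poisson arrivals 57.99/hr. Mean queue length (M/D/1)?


ρ = 57.99/194.47 = 0.2982
M/D/1: Lq = ρ²/(2(1−ρ)) = 0.08892/(2·0.7018) = 0.06335

Final: 0.06335


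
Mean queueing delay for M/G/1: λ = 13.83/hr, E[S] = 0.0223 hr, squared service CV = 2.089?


ρ = λ·E[S] = 13.83·0.0223 = 0.3084
E[S²] = E[S]²(1+C_s²) = 0.0223²·(1+2.089) = 0.001536
Wq = λ·E[S²]/(2(1−ρ)) = 13.83·0.001536/(2·0.6916) = 0.01536 hr

Final: 0.01536 hr


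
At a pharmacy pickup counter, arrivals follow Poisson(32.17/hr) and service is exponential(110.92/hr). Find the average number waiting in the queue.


ρ = 32.17/110.92 = 0.2900
Lq = ρ²/(1−ρ) = 0.08412/0.7100 = 0.1185

Final: 0.1185


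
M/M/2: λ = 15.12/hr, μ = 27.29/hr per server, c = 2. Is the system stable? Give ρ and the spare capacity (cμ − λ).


Total capacity cμ = 2·27.29 = 54.58/hr
ρ = λ/(cμ) = 15.12/54.58 = 0.2770
Stable ⇔ ρ < 1: YES
Spare capacity = cμ − λ = 54.58 − 15.12 = 39.46/hr

Final: ρ = 0.2770; stable; margin = 39.46/hr


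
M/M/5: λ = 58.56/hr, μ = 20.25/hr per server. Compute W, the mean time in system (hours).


a = 2.8919; ρ = 0.5784; P₀ = 0.052589
Lq = P₀·a^c·ρ/(c!(1−ρ)²) = 0.28836
Wq = Lq/λ = 0.28836/58.56 = 0.004924 hr
W = Wq + 1/μ = 0.004924 + 0.04938 = 0.05431 hr

Final: 0.05431 hr


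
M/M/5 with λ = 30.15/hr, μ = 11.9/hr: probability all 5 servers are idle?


a = λ/μ = 30.15/11.9 = 2.5336; ρ = a/c = 0.5067
Σ_{k=0}^{4} a^k/k! (terms k=0..4) = 1.00000 + 2.53361 + 3.20960 + 2.71063 + 1.71692 = 11.17076
Tail: a^5/(5!(1−ρ)) = 104.40031/(120·0.4933) = 1.76372
P₀ = 1/(11.17076 + 1.76372) = 1/12.93448 = 0.077313

Final: 0.077313


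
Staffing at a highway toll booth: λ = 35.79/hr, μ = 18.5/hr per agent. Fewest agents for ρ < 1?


Stability requires cμ > λ ⇔ c > λ/μ.
λ/μ = 35.79/18.5 = 1.9346
Minimum integer c = ⌊1.9346⌋ + 1 = 2
Check: 2·18.5 = 37.00 > 35.79, while 1·18.5 = 18.50 ≤ 35.79

Final: 2 servers


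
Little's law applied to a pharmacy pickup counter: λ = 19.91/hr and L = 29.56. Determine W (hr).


W = L/λ = 29.56/19.91 = 1.4847 hr

Final: 1.4847 hr


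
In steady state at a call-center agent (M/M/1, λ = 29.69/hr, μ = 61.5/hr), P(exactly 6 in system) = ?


ρ = 29.69/61.5 = 0.4828
P_n = (1−ρ)·ρ^n = (1 − 0.4828)·0.4828^6 = 0.5172·0.012659 = 0.006548

Final: 0.006548


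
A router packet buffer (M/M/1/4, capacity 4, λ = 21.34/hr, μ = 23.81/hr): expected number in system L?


ρ = 21.34/23.81 = 0.8963
L = ρ[1 − (K+1)ρ^K + Kρ^(K+1)] / [(1−ρ)(1−ρ^(K+1))]
Numerator: 0.8963·(1 − 5·0.645268 + 4·0.578329) = 0.077954
Denominator: (0.1037)·(0.421671) = 0.043743
L = 0.077954/0.043743 = 1.7821

Final: 1.7821


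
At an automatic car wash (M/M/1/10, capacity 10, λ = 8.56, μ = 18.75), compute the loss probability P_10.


ρ = λ/μ = 8.56/18.75 = 0.4565
P_K = (1−ρ)ρ^K/(1−ρ^(K+1)) = (0.5435·0.0003933)/(1 − 0.0001796)
= 0.0002137/0.999820 = 0.0002138

Final: 0.0002138


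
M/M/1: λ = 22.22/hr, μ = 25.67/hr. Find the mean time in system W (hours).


W = 1/(μ−λ) = 1/(25.67 − 22.22) = 1/3.45 = 0.2899 hr

Final: 0.2899 hr


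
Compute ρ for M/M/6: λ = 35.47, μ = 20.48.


ρ = λ/(cμ) = 35.47/(6·20.48) = 35.47/122.88 = 0.2887

Final: 0.2887


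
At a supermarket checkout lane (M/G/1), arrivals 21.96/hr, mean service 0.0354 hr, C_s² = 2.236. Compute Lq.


ρ = λ·E[S] = 21.96·0.0354 = 0.7774
Lq = ρ²(1+C_s²)/(2(1−ρ)) = 0.6043·(1+2.236)/(2·0.2226)
= 0.6043·3.2360/0.4452 = 4.39231

Final: 4.39231


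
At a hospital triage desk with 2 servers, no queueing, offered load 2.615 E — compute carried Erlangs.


B(2,2.615) = 0.486076 (Erlang-B)
Carried load = a(1 − B) = 2.615·(1 − 0.486076) = 2.615·0.513924 = 1.3439 E

Final: 1.3439 Erlangs


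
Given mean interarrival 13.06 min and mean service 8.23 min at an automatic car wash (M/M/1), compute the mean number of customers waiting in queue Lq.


λ = 60/13.06 = 4.5942 /hr
μ = 60/8.23 = 7.2904 /hr
ρ = λ/μ = 4.5942/7.2904 = 0.6302
Lq = ρ²/(1−ρ) = 0.3971/0.3698 = 1.0738

Final: 1.0738


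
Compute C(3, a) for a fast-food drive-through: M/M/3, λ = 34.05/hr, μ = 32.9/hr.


a = λ/μ = 1.0350; ρ = a/3 = 0.3450
P₀ = 0.350558 (from M/M/c formula)
C(c,a) = [a^c/(c!(1−ρ))]·P₀ = [1.10857/(6·0.6550)]·0.350558
= 0.28207·0.350558 = 0.098883

Final: 0.098883


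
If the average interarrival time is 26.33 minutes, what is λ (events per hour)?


λ = 1/(interarrival time) in consistent units.
1 hour = 60 min, so λ = 60/26.33 = 2.2788 per hour

Final: 2.2788 /hr


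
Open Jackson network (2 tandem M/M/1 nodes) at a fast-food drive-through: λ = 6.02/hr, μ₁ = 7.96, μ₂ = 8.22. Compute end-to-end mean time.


Each node sees arrival rate λ = 6.02/hr (tandem ⇒ throughput preserved).
W₁ = 1/(μ₁−λ) = 1/(7.96−6.02) = 0.51546 hr
W₂ = 1/(μ₂−λ) = 1/(8.22−6.02) = 0.45455 hr
W_total = W₁ + W₂ = 0.51546 + 0.45455 = 0.97001 hr

Final: 0.97001 hr


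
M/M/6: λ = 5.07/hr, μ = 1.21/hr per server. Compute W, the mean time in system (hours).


a = 4.1901; ρ = 0.6983; P₀ = 0.013377
Lq = P₀·a^c·ρ/(c!(1−ρ)²) = 0.77167
Wq = Lq/λ = 0.77167/5.07 = 0.15220 hr
W = Wq + 1/μ = 0.15220 + 0.82645 = 0.97865 hr

Final: 0.97865 hr


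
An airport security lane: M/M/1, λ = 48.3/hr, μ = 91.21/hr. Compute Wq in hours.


ρ = 48.3/91.21 = 0.5295
Wq = ρ/(μ−λ) = 0.5295/(91.21 − 48.3) = 0.5295/42.91 = 0.01234 hr

Final: 0.01234 hr


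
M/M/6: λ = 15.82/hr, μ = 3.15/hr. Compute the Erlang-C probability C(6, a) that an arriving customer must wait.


a = λ/μ = 5.0222; ρ = a/6 = 0.8370
P₀ = 0.004355 (from M/M/c formula)
C(c,a) = [a^c/(c!(1−ρ))]·P₀ = [16046.32382/(720·0.1630)]·0.004355
= 136.75844·0.004355 = 0.595540

Final: 0.595540


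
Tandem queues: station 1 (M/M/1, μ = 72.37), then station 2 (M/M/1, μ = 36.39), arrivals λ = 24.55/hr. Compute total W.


Each node sees arrival rate λ = 24.55/hr (tandem ⇒ throughput preserved).
W₁ = 1/(μ₁−λ) = 1/(72.37−24.55) = 0.02091 hr
W₂ = 1/(μ₂−λ) = 1/(36.39−24.55) = 0.08446 hr
W_total = W₁ + W₂ = 0.02091 + 0.08446 = 0.10537 hr

Final: 0.10537 hr


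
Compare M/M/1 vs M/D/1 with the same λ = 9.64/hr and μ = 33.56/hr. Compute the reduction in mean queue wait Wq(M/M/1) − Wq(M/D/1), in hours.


ρ = 9.64/33.56 = 0.2872
Wq(M/M/1) = ρ/(μ−λ) = 0.2872/23.92 = 0.01201 hr
Wq(M/D/1) = ρ/(2(μ−λ)) = 0.006004 hr
Savings = 0.01201 − 0.006004 = 0.006004 hr

Final: 0.006004 hr


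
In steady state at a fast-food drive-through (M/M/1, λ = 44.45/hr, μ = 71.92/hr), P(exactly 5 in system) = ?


ρ = 44.45/71.92 = 0.6180
P_n = (1−ρ)·ρ^n = (1 − 0.6180)·0.6180^5 = 0.3820·0.090180 = 0.034444

Final: 0.034444


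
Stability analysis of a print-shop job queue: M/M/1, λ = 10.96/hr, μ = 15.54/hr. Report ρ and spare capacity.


Total capacity cμ = 1·15.54 = 15.54/hr
ρ = λ/(cμ) = 10.96/15.54 = 0.7053
Stable ⇔ ρ < 1: YES
Spare capacity = cμ − λ = 15.54 − 10.96 = 4.58/hr

Final: ρ = 0.7053; stable; margin = 4.58/hr


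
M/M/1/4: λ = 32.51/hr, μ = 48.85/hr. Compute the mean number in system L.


ρ = 32.51/48.85 = 0.6655
L = ρ[1 − (K+1)ρ^K + Kρ^(K+1)] / [(1−ρ)(1−ρ^(K+1))]
Numerator: 0.6655·(1 − 5·0.196160 + 4·0.130546) = 0.360295
Denominator: (0.3345)·(0.869454) = 0.290827
L = 0.360295/0.290827 = 1.2389

Final: 1.2389


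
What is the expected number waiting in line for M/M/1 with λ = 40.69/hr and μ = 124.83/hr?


ρ = 40.69/124.83 = 0.3260
Lq = ρ²/(1−ρ) = 0.1063/0.6740 = 0.1576

Final: 0.1576


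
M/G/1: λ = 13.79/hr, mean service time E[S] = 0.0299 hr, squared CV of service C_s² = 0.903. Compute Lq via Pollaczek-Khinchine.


ρ = λ·E[S] = 13.79·0.0299 = 0.4123
Lq = ρ²(1+C_s²)/(2(1−ρ)) = 0.1700·(1+0.903)/(2·0.5877)
= 0.1700·1.9030/1.1754 = 0.27526

Final: 0.27526


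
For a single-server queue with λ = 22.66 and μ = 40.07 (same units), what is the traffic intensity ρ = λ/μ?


ρ = λ/μ = 22.66/40.07 = 0.5655

Final: 0.5655


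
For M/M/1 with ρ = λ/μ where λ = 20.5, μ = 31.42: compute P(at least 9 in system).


ρ = 20.5/31.42 = 0.6525
P(N ≥ n) = ρ^n = 0.6525^9 = 0.021425

Final: 0.021425


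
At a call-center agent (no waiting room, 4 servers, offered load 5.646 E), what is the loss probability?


B(c,a) = (a^c/c!) / Σ_{k=0}^{c} a^k/k!
a^4/4! = 42.340136
Σ terms (k=0..4): 1.00000 + 5.64600 + 15.93866 + 29.99655 + 42.34014 = 94.921349
B = 42.340136/94.921349 = 0.446055

Final: 0.446055


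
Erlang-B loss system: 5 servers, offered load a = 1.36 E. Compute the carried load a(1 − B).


B(5,1.36) = 0.009979 (Erlang-B)
Carried load = a(1 − B) = 1.36·(1 − 0.009979) = 1.36·0.990021 = 1.3464 E

Final: 1.3464 Erlangs


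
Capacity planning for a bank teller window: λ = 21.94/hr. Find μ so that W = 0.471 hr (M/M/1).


W = 1/(μ−λ) ⇒ μ − λ = 1/W = 1/0.471 = 2.1231
μ = λ + 1/W = 21.94 + 2.1231 = 24.0631 per hr

Final: 24.0631 /hr


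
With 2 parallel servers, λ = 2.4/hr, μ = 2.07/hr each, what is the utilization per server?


ρ = λ/(cμ) = 2.4/(2·2.07) = 2.4/4.14 = 0.5797

Final: 0.5797


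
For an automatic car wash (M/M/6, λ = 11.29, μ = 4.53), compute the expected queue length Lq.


a = λ/μ = 2.4923; ρ = a/6 = 0.4154
P₀ = 0.082262
Lq = P₀·a^c·ρ / (c!·(1−ρ)²) = 0.082262·239.64835·0.4154/(720·0.34178)
= 0.03328

Final: 0.03328


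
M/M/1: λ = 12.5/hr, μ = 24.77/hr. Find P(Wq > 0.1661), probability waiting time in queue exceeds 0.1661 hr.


ρ = 12.5/24.77 = 0.5046
P(Wq > t) = ρ·e^{−(μ−λ)t} = 0.5046·e^{−2.0380}
= 0.5046·0.130283 = 0.065746

Final: 0.065746


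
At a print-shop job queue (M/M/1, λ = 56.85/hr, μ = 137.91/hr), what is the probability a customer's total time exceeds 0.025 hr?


W ~ Exponential(μ−λ) for M/M/1.
μ − λ = 137.91 − 56.85 = 81.0600
P(W > t) = e^{−(μ−λ)t} = e^{−2.0265} = 0.131796

Final: 0.131796


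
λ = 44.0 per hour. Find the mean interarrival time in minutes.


Mean interarrival time = 1/λ = 1/44.0 hour = 0.02273 hour
In minutes: 0.02273 × 60 = 1.3636 min

Final: 1.3636 min


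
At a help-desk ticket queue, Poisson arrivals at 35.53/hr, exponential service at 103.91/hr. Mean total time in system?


W = 1/(μ−λ) = 1/(103.91 − 35.53) = 1/68.38 = 0.01462 hr

Final: 0.01462 hr


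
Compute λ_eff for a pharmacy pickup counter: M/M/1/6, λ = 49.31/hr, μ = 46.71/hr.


ρ = 1.0557; P_K = (1−ρ)ρ^6/(1−ρ^7) = 0.167083
λ_eff = λ(1 − P_K) = 49.31·(1 − 0.167083) = 49.31·0.832917 = 41.0711 /hr

Final: 41.0711 /hr


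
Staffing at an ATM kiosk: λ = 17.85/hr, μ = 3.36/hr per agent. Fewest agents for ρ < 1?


Stability requires cμ > λ ⇔ c > λ/μ.
λ/μ = 17.85/3.36 = 5.3125
Minimum integer c = ⌊5.3125⌋ + 1 = 6
Check: 6·3.36 = 20.16 > 17.85, while 5·3.36 = 16.80 ≤ 17.85

Final: 6 servers


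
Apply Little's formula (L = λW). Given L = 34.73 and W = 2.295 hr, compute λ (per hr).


λ = L/W = 34.73/2.295 = 15.1329 /hr

Final: 15.1329 /hr


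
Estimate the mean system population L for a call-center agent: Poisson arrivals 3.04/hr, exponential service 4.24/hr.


ρ = λ/μ = 3.04/4.24 = 0.7170
L = ρ/(1−ρ) = 0.7170/(1 − 0.7170) = 0.7170/0.2830 = 2.5333

Final: 2.5333


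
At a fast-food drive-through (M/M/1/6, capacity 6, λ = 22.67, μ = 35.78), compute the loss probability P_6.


ρ = λ/μ = 22.67/35.78 = 0.6336
P_K = (1−ρ)ρ^K/(1−ρ^(K+1)) = (0.3664·0.064694)/(1 − 0.040990)
= 0.023704/0.959010 = 0.024718

Final: 0.024718


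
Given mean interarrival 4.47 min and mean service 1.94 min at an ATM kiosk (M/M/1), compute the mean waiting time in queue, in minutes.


λ = 60/4.47 = 13.4228 /hr
μ = 60/1.94 = 30.9278 /hr
ρ = λ/μ = 13.4228/30.9278 = 0.4340
Wq = ρ/(μ−λ) = 0.4340/(30.9278−13.4228) = 0.02479 hr
In minutes: 0.02479·60 = 1.488 min

Final: 1.488 min


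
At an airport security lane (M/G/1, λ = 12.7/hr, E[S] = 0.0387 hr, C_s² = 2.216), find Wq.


ρ = λ·E[S] = 12.7·0.0387 = 0.4915
E[S²] = E[S]²(1+C_s²) = 0.0387²·(1+2.216) = 0.004817
Wq = λ·E[S²]/(2(1−ρ)) = 12.7·0.004817/(2·0.5085) = 0.06015 hr

Final: 0.06015 hr


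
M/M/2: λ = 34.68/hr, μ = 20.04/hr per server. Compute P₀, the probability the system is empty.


a = λ/μ = 34.68/20.04 = 1.7305; ρ = a/c = 0.8653
Σ_{k=0}^{1} a^k/k! (terms k=0..1) = 1.00000 + 1.73054 = 2.73054
Tail: a^2/(2!(1−ρ)) = 2.99476/(2·0.1347) = 11.11391
P₀ = 1/(2.73054 + 11.11391) = 1/13.84444 = 0.072231

Final: 0.072231


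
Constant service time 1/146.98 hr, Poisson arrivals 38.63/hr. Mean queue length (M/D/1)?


ρ = 38.63/146.98 = 0.2628
M/D/1: Lq = ρ²/(2(1−ρ)) = 0.06908/(2·0.7372) = 0.04685

Final: 0.04685


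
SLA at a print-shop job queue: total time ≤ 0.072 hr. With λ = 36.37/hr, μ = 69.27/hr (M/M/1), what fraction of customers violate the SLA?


W ~ Exponential(μ−λ) for M/M/1.
μ − λ = 69.27 − 36.37 = 32.9000
P(W > t) = e^{−(μ−λ)t} = e^{−2.3688} = 0.093593

Final: 0.093593


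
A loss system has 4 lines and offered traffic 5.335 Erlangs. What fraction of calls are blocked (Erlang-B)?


B(c,a) = (a^c/c!) / Σ_{k=0}^{c} a^k/k!
a^4/4! = 33.754094
Σ terms (k=0..4): 1.00000 + 5.33500 + 14.23111 + 25.30766 + 33.75409 = 79.627868
B = 33.754094/79.627868 = 0.423898

Final: 0.423898


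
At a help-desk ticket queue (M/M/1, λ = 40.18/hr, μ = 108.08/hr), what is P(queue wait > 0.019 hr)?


ρ = 40.18/108.08 = 0.3718
P(Wq > t) = ρ·e^{−(μ−λ)t} = 0.3718·e^{−1.2901}
= 0.3718·0.275243 = 0.102325

Final: 0.102325


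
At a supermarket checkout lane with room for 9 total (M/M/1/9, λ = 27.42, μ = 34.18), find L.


ρ = 27.42/34.18 = 0.8022
L = ρ[1 − (K+1)ρ^K + Kρ^(K+1)] / [(1−ρ)(1−ρ^(K+1))]
Numerator: 0.8022·(1 − 10·0.137613 + 9·0.110396) = 0.495324
Denominator: (0.1978)·(0.889604) = 0.175943
L = 0.495324/0.175943 = 2.8153

Final: 2.8153


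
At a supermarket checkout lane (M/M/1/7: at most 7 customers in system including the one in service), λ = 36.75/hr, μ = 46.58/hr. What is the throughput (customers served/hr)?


ρ = 0.7890; P_K = (1−ρ)ρ^7/(1−ρ^8) = 0.047250
λ_eff = λ(1 − P_K) = 36.75·(1 − 0.047250) = 36.75·0.952750 = 35.0135 /hr

Final: 35.0135 /hr


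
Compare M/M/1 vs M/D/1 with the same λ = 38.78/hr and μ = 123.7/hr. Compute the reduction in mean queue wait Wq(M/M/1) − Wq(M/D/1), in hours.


ρ = 38.78/123.7 = 0.3135
Wq(M/M/1) = ρ/(μ−λ) = 0.3135/84.92 = 0.003692 hr
Wq(M/D/1) = ρ/(2(μ−λ)) = 0.001846 hr
Savings = 0.003692 − 0.001846 = 0.001846 hr

Final: 0.001846 hr


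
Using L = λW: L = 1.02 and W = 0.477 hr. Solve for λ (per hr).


λ = L/W = 1.02/0.477 = 2.1384 /hr

Final: 2.1384 /hr


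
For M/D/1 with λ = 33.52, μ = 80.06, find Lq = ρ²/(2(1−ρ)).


ρ = 33.52/80.06 = 0.4187
M/D/1: Lq = ρ²/(2(1−ρ)) = 0.1753/(2·0.5813) = 0.15078

Final: 0.15078


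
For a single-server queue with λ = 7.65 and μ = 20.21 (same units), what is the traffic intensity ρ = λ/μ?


ρ = λ/μ = 7.65/20.21 = 0.3785

Final: 0.3785


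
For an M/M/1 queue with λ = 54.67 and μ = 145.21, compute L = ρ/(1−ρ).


ρ = λ/μ = 54.67/145.21 = 0.3765
L = ρ/(1−ρ) = 0.3765/(1 − 0.3765) = 0.3765/0.6235 = 0.6038

Final: 0.6038


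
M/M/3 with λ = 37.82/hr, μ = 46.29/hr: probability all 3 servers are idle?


a = λ/μ = 37.82/46.29 = 0.8170; ρ = a/c = 0.2723
Σ_{k=0}^{2} a^k/k! (terms k=0..2) = 1.00000 + 0.81702 + 0.33376 = 2.15079
Tail: a^3/(3!(1−ρ)) = 0.54538/(6·0.7277) = 0.12492
P₀ = 1/(2.15079 + 0.12492) = 1/2.27570 = 0.439424

Final: 0.439424


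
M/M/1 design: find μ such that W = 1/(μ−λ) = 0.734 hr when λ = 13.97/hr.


W = 1/(μ−λ) ⇒ μ − λ = 1/W = 1/0.734 = 1.3624
μ = λ + 1/W = 13.97 + 1.3624 = 15.3324 per hr

Final: 15.3324 /hr


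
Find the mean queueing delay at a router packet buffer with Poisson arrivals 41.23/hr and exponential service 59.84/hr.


ρ = 41.23/59.84 = 0.6890
Wq = ρ/(μ−λ) = 0.6890/(59.84 − 41.23) = 0.6890/18.61 = 0.03702 hr

Final: 0.03702 hr


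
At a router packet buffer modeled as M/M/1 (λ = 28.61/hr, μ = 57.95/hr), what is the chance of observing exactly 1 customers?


ρ = 28.61/57.95 = 0.4937
P_n = (1−ρ)·ρ^n = (1 − 0.4937)·0.4937^1 = 0.5063·0.493701 = 0.249960

Final: 0.249960


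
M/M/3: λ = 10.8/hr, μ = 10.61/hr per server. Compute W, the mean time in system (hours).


a = 1.0179; ρ = 0.3393; P₀ = 0.356884
Lq = P₀·a^c·ρ/(c!(1−ρ)²) = 0.04876
Wq = Lq/λ = 0.04876/10.8 = 0.004515 hr
W = Wq + 1/μ = 0.004515 + 0.09425 = 0.09877 hr

Final: 0.09877 hr


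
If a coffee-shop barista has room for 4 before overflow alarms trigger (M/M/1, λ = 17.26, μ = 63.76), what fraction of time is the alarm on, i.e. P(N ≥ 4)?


ρ = 17.26/63.76 = 0.2707
P(N ≥ n) = ρ^n = 0.2707^4 = 0.005370

Final: 0.005370


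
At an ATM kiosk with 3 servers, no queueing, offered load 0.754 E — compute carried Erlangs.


B(3,0.754) = 0.033864 (Erlang-B)
Carried load = a(1 − B) = 0.754·(1 − 0.033864) = 0.754·0.966136 = 0.7285 E

Final: 0.7285 Erlangs


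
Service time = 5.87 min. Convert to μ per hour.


μ = 1/(service time) in consistent units.
1 hour = 60 min, so μ = 60/5.87 = 10.2215 per hour

Final: 10.2215 /hr


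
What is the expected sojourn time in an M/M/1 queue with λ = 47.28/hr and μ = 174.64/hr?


W = 1/(μ−λ) = 1/(174.64 − 47.28) = 1/127.36 = 0.007852 hr

Final: 0.007852 hr


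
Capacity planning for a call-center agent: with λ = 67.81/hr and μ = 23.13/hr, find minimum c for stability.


Stability requires cμ > λ ⇔ c > λ/μ.
λ/μ = 67.81/23.13 = 2.9317
Minimum integer c = ⌊2.9317⌋ + 1 = 3
Check: 3·23.13 = 69.39 > 67.81, while 2·23.13 = 46.26 ≤ 67.81

Final: 3 servers


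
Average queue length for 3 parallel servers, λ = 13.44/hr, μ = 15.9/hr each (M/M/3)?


a = λ/μ = 0.8453; ρ = a/3 = 0.2818
P₀ = 0.426861
Lq = P₀·a^c·ρ / (c!·(1−ρ)²) = 0.426861·0.60396·0.2818/(6·0.51587)
= 0.02347

Final: 0.02347


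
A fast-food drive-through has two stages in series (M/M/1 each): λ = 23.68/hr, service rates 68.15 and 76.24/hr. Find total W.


Each node sees arrival rate λ = 23.68/hr (tandem ⇒ throughput preserved).
W₁ = 1/(μ₁−λ) = 1/(68.15−23.68) = 0.02249 hr
W₂ = 1/(μ₂−λ) = 1/(76.24−23.68) = 0.01903 hr
W_total = W₁ + W₂ = 0.02249 + 0.01903 = 0.04151 hr

Final: 0.04151 hr


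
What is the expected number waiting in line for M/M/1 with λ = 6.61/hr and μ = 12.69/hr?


ρ = 6.61/12.69 = 0.5209
Lq = ρ²/(1−ρ) = 0.2713/0.4791 = 0.5663

Final: 0.5663


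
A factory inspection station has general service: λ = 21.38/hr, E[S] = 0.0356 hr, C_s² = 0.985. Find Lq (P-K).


ρ = λ·E[S] = 21.38·0.0356 = 0.7611
Lq = ρ²(1+C_s²)/(2(1−ρ)) = 0.5793·(1+0.985)/(2·0.2389)
= 0.5793·1.9850/0.4777 = 2.40703

Final: 2.40703


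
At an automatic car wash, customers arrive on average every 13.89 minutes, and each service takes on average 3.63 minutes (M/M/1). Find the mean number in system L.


λ = 60/13.89 = 4.3197 /hr
μ = 60/3.63 = 16.5289 /hr
ρ = λ/μ = 4.3197/16.5289 = 0.2613
L = ρ/(1−ρ) = 0.2613/0.7387 = 0.3538

Final: 0.3538


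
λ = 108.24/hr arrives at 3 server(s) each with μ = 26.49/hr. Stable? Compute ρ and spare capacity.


Total capacity cμ = 3·26.49 = 79.47/hr
ρ = λ/(cμ) = 108.24/79.47 = 1.3620
Stable ⇔ ρ < 1: NO
Spare capacity = cμ − λ = 79.47 − 108.24 = -28.77/hr

Final: ρ = 1.3620; unstable; margin = -28.77/hr


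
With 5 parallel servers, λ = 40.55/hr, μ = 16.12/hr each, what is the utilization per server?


ρ = λ/(cμ) = 40.55/(5·16.12) = 40.55/80.60 = 0.5031

Final: 0.5031


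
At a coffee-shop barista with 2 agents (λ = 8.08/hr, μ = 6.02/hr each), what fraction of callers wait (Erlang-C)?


a = λ/μ = 1.3422; ρ = a/2 = 0.6711
P₀ = 0.196819 (from M/M/c formula)
C(c,a) = [a^c/(c!(1−ρ))]·P₀ = [1.80148/(2·0.3289)]·0.196819
= 2.73862·0.196819 = 0.539012

Final: 0.539012


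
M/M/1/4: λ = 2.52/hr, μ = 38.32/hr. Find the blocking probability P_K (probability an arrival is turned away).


ρ = λ/μ = 2.52/38.32 = 0.06576
P_K = (1−ρ)ρ^K/(1−ρ^(K+1)) = (0.9342·0.00001870)/(1 − 0.000001230)
= 0.00001747/0.999999 = 0.00001747

Final: 0.00001747


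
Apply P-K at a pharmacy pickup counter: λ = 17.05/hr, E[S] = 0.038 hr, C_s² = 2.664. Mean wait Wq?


ρ = λ·E[S] = 17.05·0.038 = 0.6479
E[S²] = E[S]²(1+C_s²) = 0.038²·(1+2.664) = 0.005291
Wq = λ·E[S²]/(2(1−ρ)) = 17.05·0.005291/(2·0.3521) = 0.12810 hr

Final: 0.12810 hr


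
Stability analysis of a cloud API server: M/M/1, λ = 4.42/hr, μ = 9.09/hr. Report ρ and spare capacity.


Total capacity cμ = 1·9.09 = 9.09/hr
ρ = λ/(cμ) = 4.42/9.09 = 0.4862
Stable ⇔ ρ < 1: YES
Spare capacity = cμ − λ = 9.09 − 4.42 = 4.67/hr

Final: ρ = 0.4862; stable; margin = 4.67/hr


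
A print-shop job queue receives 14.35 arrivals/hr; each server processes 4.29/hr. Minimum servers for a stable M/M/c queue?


Stability requires cμ > λ ⇔ c > λ/μ.
λ/μ = 14.35/4.29 = 3.3450
Minimum integer c = ⌊3.3450⌋ + 1 = 4
Check: 4·4.29 = 17.16 > 14.35, while 3·4.29 = 12.87 ≤ 14.35

Final: 4 servers


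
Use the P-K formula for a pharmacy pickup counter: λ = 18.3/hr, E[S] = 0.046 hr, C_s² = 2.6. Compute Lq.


ρ = λ·E[S] = 18.3·0.046 = 0.8418
Lq = ρ²(1+C_s²)/(2(1−ρ)) = 0.7086·(1+2.6)/(2·0.1582)
= 0.7086·3.6000/0.3164 = 8.06276

Final: 8.06276


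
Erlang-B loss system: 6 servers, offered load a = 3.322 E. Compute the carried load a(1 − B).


B(6,3.322) = 0.071077 (Erlang-B)
Carried load = a(1 − B) = 3.322·(1 − 0.071077) = 3.322·0.928923 = 3.0859 E

Final: 3.0859 Erlangs


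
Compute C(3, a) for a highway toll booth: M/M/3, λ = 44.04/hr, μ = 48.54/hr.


a = λ/μ = 0.9073; ρ = a/3 = 0.3024
P₀ = 0.400428 (from M/M/c formula)
C(c,a) = [a^c/(c!(1−ρ))]·P₀ = [0.74687/(6·0.6976)]·0.400428
= 0.17844·0.400428 = 0.071454

Final: 0.071454


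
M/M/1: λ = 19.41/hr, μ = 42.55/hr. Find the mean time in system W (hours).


W = 1/(μ−λ) = 1/(42.55 − 19.41) = 1/23.14 = 0.04322 hr

Final: 0.04322 hr


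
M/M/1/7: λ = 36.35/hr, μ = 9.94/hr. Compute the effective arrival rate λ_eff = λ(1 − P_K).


ρ = 3.6569; P_K = (1−ρ)ρ^7/(1−ρ^8) = 0.726570
λ_eff = λ(1 − P_K) = 36.35·(1 − 0.726570) = 36.35·0.273430 = 9.9392 /hr

Final: 9.9392 /hr


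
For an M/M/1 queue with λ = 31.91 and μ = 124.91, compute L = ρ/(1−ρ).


ρ = λ/μ = 31.91/124.91 = 0.2555
L = ρ/(1−ρ) = 0.2555/(1 − 0.2555) = 0.2555/0.7445 = 0.3431

Final: 0.3431
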